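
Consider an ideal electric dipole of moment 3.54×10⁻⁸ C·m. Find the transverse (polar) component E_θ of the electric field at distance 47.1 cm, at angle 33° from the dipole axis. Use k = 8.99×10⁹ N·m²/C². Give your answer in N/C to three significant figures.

E_θ ≈ 1660 N/C

For a dipole, E_θ = (kp sinθ)/r³.
kp/r³ = (8.99×10⁹)(3.54×10⁻⁸)/(0.471)³ = 3046 N/C.
E_θ = 3046·sin33° = 1659 N/C.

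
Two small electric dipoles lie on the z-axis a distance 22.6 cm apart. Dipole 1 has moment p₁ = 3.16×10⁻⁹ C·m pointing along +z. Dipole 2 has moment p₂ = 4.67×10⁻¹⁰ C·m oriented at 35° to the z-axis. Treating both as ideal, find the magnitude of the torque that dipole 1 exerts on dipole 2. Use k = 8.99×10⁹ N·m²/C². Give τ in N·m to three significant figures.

τ ≈ 1.32×10⁻⁶ N·m

The second dipole sits on the axis of the first, so the field there is axial: E₁ = 2kp₁/r³ along +z.
E₁ = 2(8.99×10⁹)(3.16×10⁻⁹)/(0.226)³ = 4922 N/C.
Torque on the second dipole: τ = p₂ E₁ sinθ.
τ = (4.67×10⁻¹⁰)(4922)·sin35° = 1.318×10⁻⁶ N·m.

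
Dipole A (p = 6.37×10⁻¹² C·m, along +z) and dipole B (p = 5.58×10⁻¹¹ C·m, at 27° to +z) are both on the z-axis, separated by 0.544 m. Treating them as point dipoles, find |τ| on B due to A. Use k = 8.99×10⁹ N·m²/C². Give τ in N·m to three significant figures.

The second dipole sits on the axis of the first, so the field there is axial: E₁ = 2kp₁/r³ along +z.
E₁ = 2(8.99×10⁹)(6.37×10⁻¹²)/(0.544)³ = 0.7114 N/C.
Torque on the second dipole: τ = p₂ E₁ sinθ.
τ = (5.58×10⁻¹¹)(0.7114)·sin27° = 1.802×10⁻¹¹ N·m.

τ ≈ 1.80×10⁻¹¹ N·m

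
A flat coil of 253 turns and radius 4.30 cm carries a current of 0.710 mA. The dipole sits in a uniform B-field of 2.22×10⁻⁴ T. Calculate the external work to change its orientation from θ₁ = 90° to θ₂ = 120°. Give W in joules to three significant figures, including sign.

m = NIA = NIπa² = 253·(7.10×10⁻⁴)·π·(0.0430)² = 0.001043 A·m².
W_ext = ΔU = −mB cosθ₂ + mB cosθ₁ = mB(cosθ₁ − cosθ₂).
W = (0.001043)(2.22×10⁻⁴)·(cos90° − cos120°) = (2.315×10⁻⁷)·(+0.5000) = 1.158×10⁻⁷ J.

W ≈ 1.16×10⁻⁷ J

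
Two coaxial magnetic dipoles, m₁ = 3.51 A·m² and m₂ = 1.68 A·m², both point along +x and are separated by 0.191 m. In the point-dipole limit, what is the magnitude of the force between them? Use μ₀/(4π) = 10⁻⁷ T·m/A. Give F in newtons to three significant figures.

F ≈ 0.00266 N

On-axis B of dipole 1: B = (μ₀/4π)·2m₁/r³. Force on dipole 2: F = m₂·dB/dr.
dB/dr = −(μ₀/4π)·6m₁/r⁴, so |F| = (μ₀/4π)·6m₁m₂/r⁴.
F = 6(10⁻⁷)(3.51)(1.68)/(0.191)⁴ = 0.002658 N.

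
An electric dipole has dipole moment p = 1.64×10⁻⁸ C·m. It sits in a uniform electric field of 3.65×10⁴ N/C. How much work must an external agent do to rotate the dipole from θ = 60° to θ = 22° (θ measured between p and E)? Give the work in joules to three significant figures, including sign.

W ≈ -2.56×10⁻⁴ J

W_ext = ΔU = U(θ₂) − U(θ₁) = −pE cosθ₂ − (−pE cosθ₁) = pE(cosθ₁ − cosθ₂).
W = (1.64×10⁻⁸)(3.65×10⁴)·(cos60° − cos22°) = (5.986×10⁻⁴)·(-0.4272) = -2.557×10⁻⁴ J.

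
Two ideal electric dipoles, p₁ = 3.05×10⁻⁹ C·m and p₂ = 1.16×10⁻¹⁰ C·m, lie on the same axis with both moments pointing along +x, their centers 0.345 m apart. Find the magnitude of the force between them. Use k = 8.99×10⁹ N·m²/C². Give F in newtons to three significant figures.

On-axis field of dipole 1 at distance r: E = 2kp₁/r³. Force on dipole 2 is F = p₂·dE/dr (gradient along axis).
dE/dr = −6kp₁/r⁴, so |F| = 6kp₁p₂/r⁴ (attractive for aligned moments).
F = 6(8.99×10⁹)(3.05×10⁻⁹)(1.16×10⁻¹⁰)/(0.345)⁴ = 1.347×10⁻⁶ N.

F ≈ 1.35×10⁻⁶ N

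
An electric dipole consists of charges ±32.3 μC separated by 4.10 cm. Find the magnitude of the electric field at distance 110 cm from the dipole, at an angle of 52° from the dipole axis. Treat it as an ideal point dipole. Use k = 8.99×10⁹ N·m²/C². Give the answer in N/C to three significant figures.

Dipole moment p = qd = (3.23×10⁻⁵ C)(0.0410 m) = 1.324×10⁻⁶ C·m.
At angle θ the dipole field magnitude is E = (kp/r³)·√(1 + 3cos²θ).
kp/r³ = (8.99×10⁹)(1.324×10⁻⁶) / (1.10)³ = 8943 N/C.
√(1 + 3cos²52°) = √(1 + 3·0.3790) = √2.1371 ≈ 1.4619.
E ≈ 8943 × 1.462 = 1.307×10⁴ N/C.

E ≈ 1.31×10⁴ N/C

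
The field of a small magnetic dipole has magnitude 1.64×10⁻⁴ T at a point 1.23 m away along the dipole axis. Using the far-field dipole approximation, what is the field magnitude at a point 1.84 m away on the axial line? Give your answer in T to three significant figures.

B ≈ 4.90×10⁻⁵ T

Dipole fields scale as 1/r³ in the far field; the geometry is the same at both points.
B₂ = B₁ · (r₁/r₂)³ = 1.64×10⁻⁴ · (1.23/1.84)³.
(r₁/r₂)³ = (0.6685)³ = 0.2987.
B₂ ≈ 4.899×10⁻⁵ T.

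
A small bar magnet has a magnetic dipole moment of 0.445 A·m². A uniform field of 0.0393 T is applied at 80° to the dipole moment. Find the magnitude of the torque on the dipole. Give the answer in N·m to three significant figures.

Torque on a magnetic dipole: τ = mB sinθ.
τ = (0.445)(0.0393)·sin80° = 0.01722 N·m.

τ ≈ 0.0172 N·m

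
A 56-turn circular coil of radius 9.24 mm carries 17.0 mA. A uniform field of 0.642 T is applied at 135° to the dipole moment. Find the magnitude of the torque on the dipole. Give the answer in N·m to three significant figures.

m = NIA = NIπa² = 56·(0.0170)·π·(0.00924)² = 2.553×10⁻⁴ A·m².
Torque on a magnetic dipole: τ = mB sinθ.
τ = (2.553×10⁻⁴)(0.642)·sin135° = 1.159×10⁻⁴ N·m.

τ ≈ 1.16×10⁻⁴ N·m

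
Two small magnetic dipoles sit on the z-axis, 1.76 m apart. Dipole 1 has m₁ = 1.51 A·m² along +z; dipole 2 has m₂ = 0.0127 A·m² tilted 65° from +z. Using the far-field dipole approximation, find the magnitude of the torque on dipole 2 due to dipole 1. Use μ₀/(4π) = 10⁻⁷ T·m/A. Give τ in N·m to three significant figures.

τ ≈ 6.38×10⁻¹⁰ N·m

Dipole B is on the axis of dipole A, so B₁ there is axial: B₁ = (μ₀/4π)·2m₁/r³ along +z.
B₁ = 2(10⁻⁷)(1.51)/(1.76)³ = 5.539×10⁻⁸ T.
τ = m₂ B₁ sinθ.
τ = (0.0127)(5.539×10⁻⁸)·sin65° = 6.376×10⁻¹⁰ N·m.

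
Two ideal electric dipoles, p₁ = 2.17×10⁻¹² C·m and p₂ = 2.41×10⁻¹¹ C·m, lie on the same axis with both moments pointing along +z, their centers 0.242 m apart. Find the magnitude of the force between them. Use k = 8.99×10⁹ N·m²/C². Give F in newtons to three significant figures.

F ≈ 8.22×10⁻¹⁰ N

On-axis field of dipole 1 at distance r: E = 2kp₁/r³. Force on dipole 2 is F = p₂·dE/dr (gradient along axis).
dE/dr = −6kp₁/r⁴, so |F| = 6kp₁p₂/r⁴ (attractive for aligned moments).
F = 6(8.99×10⁹)(2.17×10⁻¹²)(2.41×10⁻¹¹)/(0.242)⁴ = 8.225×10⁻¹⁰ N.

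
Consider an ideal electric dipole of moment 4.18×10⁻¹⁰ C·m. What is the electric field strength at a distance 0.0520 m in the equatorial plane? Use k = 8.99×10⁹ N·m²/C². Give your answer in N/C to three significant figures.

E ≈ 2.67×10⁴ N/C

On the perpendicular bisector E = kp/r³ (half the axial value at the same distance).
E = (8.99×10⁹)(4.18×10⁻¹⁰) / (0.0520)³ = 2.673×10⁴ N/C.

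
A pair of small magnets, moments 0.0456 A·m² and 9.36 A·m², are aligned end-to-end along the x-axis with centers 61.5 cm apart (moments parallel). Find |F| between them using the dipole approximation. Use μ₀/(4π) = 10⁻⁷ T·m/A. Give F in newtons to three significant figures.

On-axis B of dipole 1: B = (μ₀/4π)·2m₁/r³. Force on dipole 2: F = m₂·dB/dr.
dB/dr = −(μ₀/4π)·6m₁/r⁴, so |F| = (μ₀/4π)·6m₁m₂/r⁴.
F = 6(10⁻⁷)(0.0456)(9.36)/(0.615)⁴ = 1.790×10⁻⁶ N.

F ≈ 1.79×10⁻⁶ N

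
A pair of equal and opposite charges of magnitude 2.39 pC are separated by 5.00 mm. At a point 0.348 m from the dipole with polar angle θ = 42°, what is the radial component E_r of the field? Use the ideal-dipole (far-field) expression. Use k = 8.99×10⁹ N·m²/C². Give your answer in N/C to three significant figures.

E_r ≈ 0.00379 N/C

Dipole moment p = qd = (2.39×10⁻¹² C)(0.00500 m) = 1.195×10⁻¹⁴ C·m.
For a dipole, E_r = (2kp cosθ)/r³.
kp/r³ = (8.99×10⁹)(1.195×10⁻¹⁴)/(0.348)³ = 0.002549 N/C.
E_r = 2·0.002549·cos42° = 0.003789 N/C.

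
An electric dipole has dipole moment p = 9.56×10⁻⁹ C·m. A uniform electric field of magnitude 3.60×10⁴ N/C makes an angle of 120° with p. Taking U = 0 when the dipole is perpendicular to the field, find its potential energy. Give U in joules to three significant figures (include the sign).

U = −p·E = −pE cosθ.
U = −(9.56×10⁻⁹)(3.60×10⁴)·cos120° = 1.721×10⁻⁴ J.

U ≈ 1.72×10⁻⁴ J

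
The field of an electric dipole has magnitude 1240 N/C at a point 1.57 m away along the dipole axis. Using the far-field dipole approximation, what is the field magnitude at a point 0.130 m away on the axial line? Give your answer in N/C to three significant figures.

Dipole fields scale as 1/r³ in the far field; the geometry is the same at both points.
E₂ = E₁ · (r₁/r₂)³ = 1240 · (1.57/0.130)³.
(r₁/r₂)³ = (12.08)³ = 1761.
E₂ ≈ 2.184×10⁶ N/C.

E ≈ 2.18×10⁶ N/C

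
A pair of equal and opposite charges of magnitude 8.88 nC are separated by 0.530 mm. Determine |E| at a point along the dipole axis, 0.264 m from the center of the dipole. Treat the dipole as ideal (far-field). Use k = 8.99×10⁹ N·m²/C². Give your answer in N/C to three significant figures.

E ≈ 4.60 N/C

Dipole moment p = qd = (8.88×10⁻⁹ C)(5.30×10⁻⁴ m) = 4.706×10⁻¹² C·m.
On the dipole axis E = 2kp/r³.
E = 2·(8.99×10⁹)(4.706×10⁻¹²) / (0.264)³ = 4.599 N/C.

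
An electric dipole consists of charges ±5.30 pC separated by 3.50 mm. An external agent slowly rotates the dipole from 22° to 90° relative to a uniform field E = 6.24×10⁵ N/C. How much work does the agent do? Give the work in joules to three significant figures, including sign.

W ≈ 1.07×10⁻⁸ J

Dipole moment p = qd = (5.30×10⁻¹² C)(0.00350 m) = 1.855×10⁻¹⁴ C·m.
W_ext = ΔU = U(θ₂) − U(θ₁) = −pE cosθ₂ − (−pE cosθ₁) = pE(cosθ₁ − cosθ₂).
W = (1.855×10⁻¹⁴)(6.24×10⁵)·(cos22° − cos90°) = (1.158×10⁻⁸)·(+0.9272) = 1.073×10⁻⁸ J.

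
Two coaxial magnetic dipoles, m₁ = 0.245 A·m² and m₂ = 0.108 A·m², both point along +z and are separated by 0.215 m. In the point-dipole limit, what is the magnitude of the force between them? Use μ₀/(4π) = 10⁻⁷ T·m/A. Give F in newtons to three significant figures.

F ≈ 7.43×10⁻⁶ N

On-axis B of dipole 1: B = (μ₀/4π)·2m₁/r³. Force on dipole 2: F = m₂·dB/dr.
dB/dr = −(μ₀/4π)·6m₁/r⁴, so |F| = (μ₀/4π)·6m₁m₂/r⁴.
F = 6(10⁻⁷)(0.245)(0.108)/(0.215)⁴ = 7.430×10⁻⁶ N.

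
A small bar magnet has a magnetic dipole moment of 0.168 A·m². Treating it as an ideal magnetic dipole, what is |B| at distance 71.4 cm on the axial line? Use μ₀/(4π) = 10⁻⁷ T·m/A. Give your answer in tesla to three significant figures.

B ≈ 9.23×10⁻⁸ T

On axis B = (μ₀/4π)·2m/r³.
B = 2·(10⁻⁷)·(0.168) / (0.714)³ = 9.231×10⁻⁸ T.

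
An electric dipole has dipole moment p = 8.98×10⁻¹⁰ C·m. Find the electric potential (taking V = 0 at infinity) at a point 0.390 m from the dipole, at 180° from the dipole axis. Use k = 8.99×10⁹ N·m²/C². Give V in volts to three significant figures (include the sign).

V ≈ -53.1 V

The dipole potential is V = kp cosθ / r².
V = (8.99×10⁹)(8.98×10⁻¹⁰)·cos180° / (0.390)² = -53.08 V.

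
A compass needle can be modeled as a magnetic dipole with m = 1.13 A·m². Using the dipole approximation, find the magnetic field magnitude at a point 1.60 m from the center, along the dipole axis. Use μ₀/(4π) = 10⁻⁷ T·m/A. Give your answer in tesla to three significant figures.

On axis B = (μ₀/4π)·2m/r³.
B = 2·(10⁻⁷)·(1.13) / (1.60)³ = 5.518×10⁻⁸ T.

B ≈ 5.52×10⁻⁸ T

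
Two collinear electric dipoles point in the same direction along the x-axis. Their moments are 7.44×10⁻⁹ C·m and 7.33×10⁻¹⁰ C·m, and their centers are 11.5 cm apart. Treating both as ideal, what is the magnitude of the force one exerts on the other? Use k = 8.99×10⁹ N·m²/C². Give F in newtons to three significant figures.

On-axis field of dipole 1 at distance r: E = 2kp₁/r³. Force on dipole 2 is F = p₂·dE/dr (gradient along axis).
dE/dr = −6kp₁/r⁴, so |F| = 6kp₁p₂/r⁴ (attractive for aligned moments).
F = 6(8.99×10⁹)(7.44×10⁻⁹)(7.33×10⁻¹⁰)/(0.115)⁴ = 0.001682 N.

F ≈ 0.00168 N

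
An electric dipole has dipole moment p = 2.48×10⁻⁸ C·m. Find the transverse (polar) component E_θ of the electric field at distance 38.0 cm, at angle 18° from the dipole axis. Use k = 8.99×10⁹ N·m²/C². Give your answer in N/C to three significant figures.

For a dipole, E_θ = (kp sinθ)/r³.
kp/r³ = (8.99×10⁹)(2.48×10⁻⁸)/(0.380)³ = 4063 N/C.
E_θ = 4063·sin18° = 1256 N/C.

E_θ ≈ 1260 N/C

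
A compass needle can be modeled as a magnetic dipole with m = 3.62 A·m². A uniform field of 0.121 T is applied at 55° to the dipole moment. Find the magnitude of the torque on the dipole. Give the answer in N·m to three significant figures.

τ ≈ 0.359 N·m

Torque on a magnetic dipole: τ = mB sinθ.
τ = (3.62)(0.121)·sin55° = 0.3588 N·m.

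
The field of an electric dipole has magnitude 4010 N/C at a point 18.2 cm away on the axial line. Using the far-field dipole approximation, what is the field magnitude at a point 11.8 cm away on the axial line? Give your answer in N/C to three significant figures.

Dipole fields scale as 1/r³ in the far field; the geometry is the same at both points.
E₂ = E₁ · (r₁/r₂)³ = 4010 · (18.2/11.8)³.
(r₁/r₂)³ = (1.542)³ = 3.669.
E₂ ≈ 1.471×10⁴ N/C.

E ≈ 1.47×10⁴ N/C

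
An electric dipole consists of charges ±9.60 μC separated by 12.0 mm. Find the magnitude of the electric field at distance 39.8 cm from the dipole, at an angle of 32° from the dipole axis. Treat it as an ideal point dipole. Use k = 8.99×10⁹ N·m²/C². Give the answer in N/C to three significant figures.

E ≈ 2.92×10⁴ N/C

Dipole moment p = qd = (9.60×10⁻⁶ C)(0.0120 m) = 1.152×10⁻⁷ C·m.
At angle θ the dipole field magnitude is E = (kp/r³)·√(1 + 3cos²θ).
kp/r³ = (8.99×10⁹)(1.152×10⁻⁷) / (0.398)³ = 1.643×10⁴ N/C.
√(1 + 3cos²32°) = √(1 + 3·0.7192) = √3.1576 ≈ 1.7770.
E ≈ 1.643×10⁴ × 1.777 = 2.919×10⁴ N/C.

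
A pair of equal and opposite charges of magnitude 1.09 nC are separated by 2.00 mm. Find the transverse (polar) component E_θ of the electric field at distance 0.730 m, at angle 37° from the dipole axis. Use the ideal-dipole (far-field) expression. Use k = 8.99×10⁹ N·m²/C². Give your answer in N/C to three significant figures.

E_θ ≈ 0.0303 N/C

Dipole moment p = qd = (1.09×10⁻⁹ C)(0.00200 m) = 2.18×10⁻¹² C·m.
For a dipole, E_θ = (kp sinθ)/r³.
kp/r³ = (8.99×10⁹)(2.18×10⁻¹²)/(0.730)³ = 0.05038 N/C.
E_θ = 0.05038·sin37° = 0.03032 N/C.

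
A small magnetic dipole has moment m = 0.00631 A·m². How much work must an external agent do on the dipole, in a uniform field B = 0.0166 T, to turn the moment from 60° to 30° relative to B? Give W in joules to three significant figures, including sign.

W_ext = ΔU = −mB cosθ₂ + mB cosθ₁ = mB(cosθ₁ − cosθ₂).
W = (0.00631)(0.0166)·(cos60° − cos30°) = (1.047×10⁻⁴)·(-0.3660) = -3.834×10⁻⁵ J.

W ≈ -3.83×10⁻⁵ J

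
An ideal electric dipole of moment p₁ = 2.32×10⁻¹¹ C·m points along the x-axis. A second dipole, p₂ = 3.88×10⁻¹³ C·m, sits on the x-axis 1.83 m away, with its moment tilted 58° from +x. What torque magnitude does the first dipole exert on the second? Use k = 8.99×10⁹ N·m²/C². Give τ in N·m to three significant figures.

τ ≈ 2.24×10⁻¹⁴ N·m

The second dipole sits on the axis of the first, so the field there is axial: E₁ = 2kp₁/r³ along +x.
E₁ = 2(8.99×10⁹)(2.32×10⁻¹¹)/(1.83)³ = 0.06807 N/C.
Torque on the second dipole: τ = p₂ E₁ sinθ.
τ = (3.88×10⁻¹³)(0.06807)·sin58° = 2.240×10⁻¹⁴ N·m.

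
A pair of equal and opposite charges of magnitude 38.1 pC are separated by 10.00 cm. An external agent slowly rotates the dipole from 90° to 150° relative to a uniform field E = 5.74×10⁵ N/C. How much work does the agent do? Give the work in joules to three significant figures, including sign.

W ≈ 1.89×10⁻⁶ J

Dipole moment p = qd = (3.81×10⁻¹¹ C)(0.100 m) = 3.81×10⁻¹² C·m.
W_ext = ΔU = U(θ₂) − U(θ₁) = −pE cosθ₂ − (−pE cosθ₁) = pE(cosθ₁ − cosθ₂).
W = (3.81×10⁻¹²)(5.74×10⁵)·(cos90° − cos150°) = (2.187×10⁻⁶)·(+0.8660) = 1.894×10⁻⁶ J.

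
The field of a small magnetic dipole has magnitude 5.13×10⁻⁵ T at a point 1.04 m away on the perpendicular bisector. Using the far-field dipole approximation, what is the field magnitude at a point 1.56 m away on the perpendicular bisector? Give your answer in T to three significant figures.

B ≈ 1.52×10⁻⁵ T

Dipole fields scale as 1/r³ in the far field; the geometry is the same at both points.
B₂ = B₁ · (r₁/r₂)³ = 5.13×10⁻⁵ · (1.04/1.56)³.
(r₁/r₂)³ = (0.6667)³ = 0.2963.
B₂ ≈ 1.520×10⁻⁵ T.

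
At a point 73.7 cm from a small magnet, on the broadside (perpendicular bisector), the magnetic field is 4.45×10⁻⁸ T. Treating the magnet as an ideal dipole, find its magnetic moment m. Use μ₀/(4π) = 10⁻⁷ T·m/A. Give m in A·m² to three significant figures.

In the equatorial plane B = (μ₀/4π)·m/r³, so m = Br³·4π/(μ₀).
m = (4.45×10⁻⁸)·(0.737)³ / (10⁻⁷) = 0.1781 A·m².

m ≈ 0.178 A·m²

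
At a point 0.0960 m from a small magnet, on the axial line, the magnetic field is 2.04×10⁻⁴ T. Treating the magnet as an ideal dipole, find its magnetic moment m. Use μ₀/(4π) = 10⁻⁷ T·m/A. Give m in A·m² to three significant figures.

On axis B = (μ₀/4π)·2m/r³, so m = Br³·4π/(μ₀·2).
m = (2.04×10⁻⁴)·(0.0960)³ / (2·10⁻⁷) = 0.9024 A·m².

m ≈ 0.902 A·m²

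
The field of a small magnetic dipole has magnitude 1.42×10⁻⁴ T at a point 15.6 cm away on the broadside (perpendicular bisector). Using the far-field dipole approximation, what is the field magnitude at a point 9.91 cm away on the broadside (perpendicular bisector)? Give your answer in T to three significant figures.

Dipole fields scale as 1/r³ in the far field; the geometry is the same at both points.
B₂ = B₁ · (r₁/r₂)³ = 1.42×10⁻⁴ · (15.6/9.91)³.
(r₁/r₂)³ = (1.574)³ = 3.901.
B₂ ≈ 5.539×10⁻⁴ T.

B ≈ 5.54×10⁻⁴ T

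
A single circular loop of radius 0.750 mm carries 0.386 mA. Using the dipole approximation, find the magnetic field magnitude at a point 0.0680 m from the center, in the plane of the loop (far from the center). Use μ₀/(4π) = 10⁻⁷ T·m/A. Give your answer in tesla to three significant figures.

Magnetic moment m = IA = Iπa² = (3.86×10⁻⁴)·π·(7.50×10⁻⁴)² = 6.821×10⁻¹⁰ A·m².
In the equatorial plane B = (μ₀/4π)·m/r³ (half the axial value).
B = (10⁻⁷)·(6.821×10⁻¹⁰) / (0.0680)³ = 2.169×10⁻¹³ T.

B ≈ 2.17×10⁻¹³ T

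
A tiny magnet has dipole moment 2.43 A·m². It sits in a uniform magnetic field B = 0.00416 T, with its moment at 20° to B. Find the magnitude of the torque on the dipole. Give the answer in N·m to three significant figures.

Torque on a magnetic dipole: τ = mB sinθ.
τ = (2.43)(0.00416)·sin20° = 0.003457 N·m.

τ ≈ 0.00346 N·m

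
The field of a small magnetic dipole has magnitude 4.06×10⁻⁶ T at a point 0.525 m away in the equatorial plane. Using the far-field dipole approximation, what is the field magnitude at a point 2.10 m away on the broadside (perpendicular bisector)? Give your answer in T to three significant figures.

Dipole fields scale as 1/r³ in the far field; the geometry is the same at both points.
B₂ = B₁ · (r₁/r₂)³ = 4.06×10⁻⁶ · (0.525/2.10)³.
(r₁/r₂)³ = (0.25)³ = 0.01562.
B₂ ≈ 6.344×10⁻⁸ T.

B ≈ 6.34×10⁻⁸ T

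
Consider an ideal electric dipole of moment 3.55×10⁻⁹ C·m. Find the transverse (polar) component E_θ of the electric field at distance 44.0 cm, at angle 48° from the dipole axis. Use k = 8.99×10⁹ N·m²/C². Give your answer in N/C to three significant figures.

E_θ ≈ 278 N/C

For a dipole, E_θ = (kp sinθ)/r³.
kp/r³ = (8.99×10⁹)(3.55×10⁻⁹)/(0.440)³ = 374.7 N/C.
E_θ = 374.7·sin48° = 278.4 N/C.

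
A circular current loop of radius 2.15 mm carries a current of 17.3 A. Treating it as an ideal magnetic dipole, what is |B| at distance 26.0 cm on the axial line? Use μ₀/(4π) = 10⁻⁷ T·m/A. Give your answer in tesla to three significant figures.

B ≈ 2.86×10⁻⁹ T

Magnetic moment m = IA = Iπa² = (17.3)·π·(0.00215)² = 2.512×10⁻⁴ A·m².
On axis B = (μ₀/4π)·2m/r³.
B = 2·(10⁻⁷)·(2.512×10⁻⁴) / (0.260)³ = 2.858×10⁻⁹ T.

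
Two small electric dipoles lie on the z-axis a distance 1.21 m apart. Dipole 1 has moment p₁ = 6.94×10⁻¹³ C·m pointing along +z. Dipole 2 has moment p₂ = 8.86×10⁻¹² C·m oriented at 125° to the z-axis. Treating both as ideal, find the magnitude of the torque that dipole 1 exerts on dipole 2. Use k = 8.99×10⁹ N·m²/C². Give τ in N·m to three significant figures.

τ ≈ 5.11×10⁻¹⁴ N·m

The second dipole sits on the axis of the first, so the field there is axial: E₁ = 2kp₁/r³ along +z.
E₁ = 2(8.99×10⁹)(6.94×10⁻¹³)/(1.21)³ = 0.007044 N/C.
Torque on the second dipole: τ = p₂ E₁ sinθ.
τ = (8.86×10⁻¹²)(0.007044)·sin125° = 5.112×10⁻¹⁴ N·m.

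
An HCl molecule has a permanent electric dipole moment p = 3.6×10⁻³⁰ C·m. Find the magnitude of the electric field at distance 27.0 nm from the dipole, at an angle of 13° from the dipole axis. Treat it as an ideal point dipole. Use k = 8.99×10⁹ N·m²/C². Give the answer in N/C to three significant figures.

E ≈ 3230 N/C

At angle θ the dipole field magnitude is E = (kp/r³)·√(1 + 3cos²θ).
kp/r³ = (8.99×10⁹)(3.60×10⁻³⁰) / (2.70×10⁻⁸)³ = 1644 N/C.
√(1 + 3cos²13°) = √(1 + 3·0.9494) = √3.8482 ≈ 1.9617.
E ≈ 1644 × 1.962 = 3226 N/C.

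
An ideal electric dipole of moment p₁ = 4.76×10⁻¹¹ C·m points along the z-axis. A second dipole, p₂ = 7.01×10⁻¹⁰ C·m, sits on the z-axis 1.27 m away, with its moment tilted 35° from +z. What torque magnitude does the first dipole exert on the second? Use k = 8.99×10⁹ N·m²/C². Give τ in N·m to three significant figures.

The second dipole sits on the axis of the first, so the field there is axial: E₁ = 2kp₁/r³ along +z.
E₁ = 2(8.99×10⁹)(4.76×10⁻¹¹)/(1.27)³ = 0.4178 N/C.
Torque on the second dipole: τ = p₂ E₁ sinθ.
τ = (7.01×10⁻¹⁰)(0.4178)·sin35° = 1.680×10⁻¹⁰ N·m.

τ ≈ 1.68×10⁻¹⁰ N·m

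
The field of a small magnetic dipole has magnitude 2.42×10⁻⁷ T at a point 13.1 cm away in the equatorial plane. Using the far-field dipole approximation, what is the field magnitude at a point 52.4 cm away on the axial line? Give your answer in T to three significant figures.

Dipole fields scale as 1/r³ in the far field.
The axial field is twice the equatorial field at the same r, so the geometry factor is 2/1.
B₂ = B₁ · (2/1) · (r₁/r₂)³ = 2.42×10⁻⁷ · 2 · (13.1/52.4)³.
(r₁/r₂)³ = (0.25)³ = 0.01562.
B₂ ≈ 7.563×10⁻⁹ T.

B ≈ 7.56×10⁻⁹ T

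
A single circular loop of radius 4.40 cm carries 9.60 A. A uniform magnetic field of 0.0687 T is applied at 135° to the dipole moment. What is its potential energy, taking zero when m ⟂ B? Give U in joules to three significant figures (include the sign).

U ≈ 0.00284 J

Magnetic moment m = IA = Iπa² = (9.60)·π·(0.0440)² = 0.05839 A·m².
U = −m·B = −mB cosθ.
U = −(0.05839)(0.0687)·cos135° = 0.002836 J.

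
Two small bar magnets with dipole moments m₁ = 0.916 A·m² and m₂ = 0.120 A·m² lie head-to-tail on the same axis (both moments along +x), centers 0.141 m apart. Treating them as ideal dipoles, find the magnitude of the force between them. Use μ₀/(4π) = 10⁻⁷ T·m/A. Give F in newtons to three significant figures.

On-axis B of dipole 1: B = (μ₀/4π)·2m₁/r³. Force on dipole 2: F = m₂·dB/dr.
dB/dr = −(μ₀/4π)·6m₁/r⁴, so |F| = (μ₀/4π)·6m₁m₂/r⁴.
F = 6(10⁻⁷)(0.916)(0.120)/(0.141)⁴ = 1.669×10⁻⁴ N.

F ≈ 1.67×10⁻⁴ N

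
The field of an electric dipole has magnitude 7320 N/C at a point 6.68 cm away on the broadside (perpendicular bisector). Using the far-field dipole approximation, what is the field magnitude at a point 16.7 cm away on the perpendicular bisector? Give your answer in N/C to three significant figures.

Dipole fields scale as 1/r³ in the far field; the geometry is the same at both points.
E₂ = E₁ · (r₁/r₂)³ = 7320 · (6.68/16.7)³.
(r₁/r₂)³ = (0.4)³ = 0.064.
E₂ ≈ 468.5 N/C.

E ≈ 468 N/C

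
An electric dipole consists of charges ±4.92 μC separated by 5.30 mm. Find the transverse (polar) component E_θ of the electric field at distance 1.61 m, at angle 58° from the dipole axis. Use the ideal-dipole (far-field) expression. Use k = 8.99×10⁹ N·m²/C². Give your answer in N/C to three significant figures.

Dipole moment p = qd = (4.92×10⁻⁶ C)(0.00530 m) = 2.608×10⁻⁸ C·m.
For a dipole, E_θ = (kp sinθ)/r³.
kp/r³ = (8.99×10⁹)(2.608×10⁻⁸)/(1.61)³ = 56.18 N/C.
E_θ = 56.18·sin58° = 47.64 N/C.

E_θ ≈ 47.6 N/C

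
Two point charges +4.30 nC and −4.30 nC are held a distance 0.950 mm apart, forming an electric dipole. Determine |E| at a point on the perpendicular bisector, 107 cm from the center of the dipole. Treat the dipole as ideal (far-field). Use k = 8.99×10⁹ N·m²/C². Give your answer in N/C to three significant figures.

E ≈ 0.0300 N/C

Dipole moment p = qd = (4.30×10⁻⁹ C)(9.50×10⁻⁴ m) = 4.085×10⁻¹² C·m.
In the equatorial plane E = kp/r³.
E = (8.99×10⁹)(4.085×10⁻¹²) / (1.07)³ = 0.02998 N/C.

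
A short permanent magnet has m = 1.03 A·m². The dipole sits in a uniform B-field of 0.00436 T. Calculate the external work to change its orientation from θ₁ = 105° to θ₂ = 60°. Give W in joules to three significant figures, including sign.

W_ext = ΔU = −mB cosθ₂ + mB cosθ₁ = mB(cosθ₁ − cosθ₂).
W = (1.03)(0.00436)·(cos105° − cos60°) = (0.004491)·(-0.7588) = -0.003408 J.

W ≈ -0.00341 J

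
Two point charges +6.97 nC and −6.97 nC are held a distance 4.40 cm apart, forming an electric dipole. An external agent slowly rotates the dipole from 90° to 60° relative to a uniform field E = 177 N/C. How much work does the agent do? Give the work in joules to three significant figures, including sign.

Dipole moment p = qd = (6.97×10⁻⁹ C)(0.0440 m) = 3.067×10⁻¹⁰ C·m.
W_ext = ΔU = U(θ₂) − U(θ₁) = −pE cosθ₂ − (−pE cosθ₁) = pE(cosθ₁ − cosθ₂).
W = (3.067×10⁻¹⁰)(177)·(cos90° − cos60°) = (5.429×10⁻⁸)·(-0.5000) = -2.714×10⁻⁸ J.

W ≈ -2.71×10⁻⁸ J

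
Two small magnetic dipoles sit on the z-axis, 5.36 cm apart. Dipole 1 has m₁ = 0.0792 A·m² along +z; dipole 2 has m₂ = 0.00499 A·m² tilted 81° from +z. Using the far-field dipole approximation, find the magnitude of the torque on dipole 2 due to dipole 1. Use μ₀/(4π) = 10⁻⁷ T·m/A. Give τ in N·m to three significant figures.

τ ≈ 5.07×10⁻⁷ N·m

Dipole B is on the axis of dipole A, so B₁ there is axial: B₁ = (μ₀/4π)·2m₁/r³ along +z.
B₁ = 2(10⁻⁷)(0.0792)/(0.0536)³ = 1.029×10⁻⁴ T.
τ = m₂ B₁ sinθ.
τ = (0.00499)(1.029×10⁻⁴)·sin81° = 5.070×10⁻⁷ N·m.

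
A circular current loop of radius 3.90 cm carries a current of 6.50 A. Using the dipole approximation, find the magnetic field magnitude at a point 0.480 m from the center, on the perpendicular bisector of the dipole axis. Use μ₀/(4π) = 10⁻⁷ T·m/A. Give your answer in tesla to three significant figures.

Magnetic moment m = IA = Iπa² = (6.50)·π·(0.0390)² = 0.03106 A·m².
In the equatorial plane B = (μ₀/4π)·m/r³ (half the axial value).
B = (10⁻⁷)·(0.03106) / (0.480)³ = 2.809×10⁻⁸ T.

B ≈ 2.81×10⁻⁸ T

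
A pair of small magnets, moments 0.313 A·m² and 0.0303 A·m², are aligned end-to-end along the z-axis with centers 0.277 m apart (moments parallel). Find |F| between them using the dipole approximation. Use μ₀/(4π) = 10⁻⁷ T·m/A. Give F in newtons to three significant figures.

On-axis B of dipole 1: B = (μ₀/4π)·2m₁/r³. Force on dipole 2: F = m₂·dB/dr.
dB/dr = −(μ₀/4π)·6m₁/r⁴, so |F| = (μ₀/4π)·6m₁m₂/r⁴.
F = 6(10⁻⁷)(0.313)(0.0303)/(0.277)⁴ = 9.665×10⁻⁷ N.

F ≈ 9.67×10⁻⁷ N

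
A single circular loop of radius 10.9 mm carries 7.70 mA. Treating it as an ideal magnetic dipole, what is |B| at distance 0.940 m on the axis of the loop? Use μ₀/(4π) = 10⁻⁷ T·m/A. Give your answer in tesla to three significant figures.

Magnetic moment m = IA = Iπa² = (0.00770)·π·(0.0109)² = 2.874×10⁻⁶ A·m².
On axis B = (μ₀/4π)·2m/r³.
B = 2·(10⁻⁷)·(2.874×10⁻⁶) / (0.940)³ = 6.920×10⁻¹³ T.

B ≈ 6.92×10⁻¹³ T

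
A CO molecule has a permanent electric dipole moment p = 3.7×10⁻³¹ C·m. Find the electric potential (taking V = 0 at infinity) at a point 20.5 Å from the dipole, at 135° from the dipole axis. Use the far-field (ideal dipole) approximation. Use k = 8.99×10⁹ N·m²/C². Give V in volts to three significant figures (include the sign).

The dipole potential is V = kp cosθ / r².
V = (8.99×10⁹)(3.70×10⁻³¹)·cos135° / (2.05×10⁻⁹)² = -5.597×10⁻⁴ V.

V ≈ -5.60×10⁻⁴ V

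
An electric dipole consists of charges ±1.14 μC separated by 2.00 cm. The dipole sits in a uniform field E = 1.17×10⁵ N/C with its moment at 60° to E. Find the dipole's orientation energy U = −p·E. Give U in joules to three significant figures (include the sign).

Dipole moment p = qd = (1.14×10⁻⁶ C)(0.0200 m) = 2.28×10⁻⁸ C·m.
U = −p·E = −pE cosθ.
U = −(2.28×10⁻⁸)(1.17×10⁵)·cos60° = -0.001334 J.

U ≈ -0.00133 J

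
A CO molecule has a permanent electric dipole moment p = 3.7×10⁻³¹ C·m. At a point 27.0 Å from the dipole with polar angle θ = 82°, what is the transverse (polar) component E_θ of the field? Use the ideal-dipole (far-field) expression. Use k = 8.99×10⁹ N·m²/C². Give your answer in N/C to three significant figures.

For a dipole, E_θ = (kp sinθ)/r³.
kp/r³ = (8.99×10⁹)(3.70×10⁻³¹)/(2.70×10⁻⁹)³ = 1.690×10⁵ N/C.
E_θ = 1.690×10⁵·sin82° = 1.673×10⁵ N/C.

E_θ ≈ 1.67×10⁵ N/C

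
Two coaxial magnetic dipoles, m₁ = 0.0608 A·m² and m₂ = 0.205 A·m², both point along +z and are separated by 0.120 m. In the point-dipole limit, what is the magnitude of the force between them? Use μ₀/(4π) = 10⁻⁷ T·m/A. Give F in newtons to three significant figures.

On-axis B of dipole 1: B = (μ₀/4π)·2m₁/r³. Force on dipole 2: F = m₂·dB/dr.
dB/dr = −(μ₀/4π)·6m₁/r⁴, so |F| = (μ₀/4π)·6m₁m₂/r⁴.
F = 6(10⁻⁷)(0.0608)(0.205)/(0.120)⁴ = 3.606×10⁻⁵ N.

F ≈ 3.61×10⁻⁵ N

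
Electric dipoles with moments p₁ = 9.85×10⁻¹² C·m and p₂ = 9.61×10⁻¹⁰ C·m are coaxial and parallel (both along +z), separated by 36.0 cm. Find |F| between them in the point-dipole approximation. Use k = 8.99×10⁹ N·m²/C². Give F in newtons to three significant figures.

On-axis field of dipole 1 at distance r: E = 2kp₁/r³. Force on dipole 2 is F = p₂·dE/dr (gradient along axis).
dE/dr = −6kp₁/r⁴, so |F| = 6kp₁p₂/r⁴ (attractive for aligned moments).
F = 6(8.99×10⁹)(9.85×10⁻¹²)(9.61×10⁻¹⁰)/(0.360)⁴ = 3.040×10⁻⁸ N.

F ≈ 3.04×10⁻⁸ N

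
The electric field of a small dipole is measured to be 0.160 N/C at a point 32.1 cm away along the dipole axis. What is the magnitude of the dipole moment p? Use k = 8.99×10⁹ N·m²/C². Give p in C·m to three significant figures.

On axis E = 2kp/r³, so p = Er³/(2k).
p = (0.160)·(0.321)³ / (2·8.99×10⁹) = 2.943×10⁻¹³ C·m.

p ≈ 2.94×10⁻¹³ C·m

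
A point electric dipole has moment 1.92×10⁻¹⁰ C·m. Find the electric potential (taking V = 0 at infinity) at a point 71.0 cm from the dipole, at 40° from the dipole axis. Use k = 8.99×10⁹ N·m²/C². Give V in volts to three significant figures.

The dipole potential is V = kp cosθ / r².
V = (8.99×10⁹)(1.92×10⁻¹⁰)·cos40° / (0.710)² = 2.623 V.

V ≈ 2.62 V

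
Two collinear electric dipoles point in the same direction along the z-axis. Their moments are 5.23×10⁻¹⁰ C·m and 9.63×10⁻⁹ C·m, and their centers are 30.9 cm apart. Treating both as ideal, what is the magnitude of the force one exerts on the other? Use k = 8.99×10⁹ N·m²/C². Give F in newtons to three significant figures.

On-axis field of dipole 1 at distance r: E = 2kp₁/r³. Force on dipole 2 is F = p₂·dE/dr (gradient along axis).
dE/dr = −6kp₁/r⁴, so |F| = 6kp₁p₂/r⁴ (attractive for aligned moments).
F = 6(8.99×10⁹)(5.23×10⁻¹⁰)(9.63×10⁻⁹)/(0.309)⁴ = 2.980×10⁻⁵ N.

F ≈ 2.98×10⁻⁵ N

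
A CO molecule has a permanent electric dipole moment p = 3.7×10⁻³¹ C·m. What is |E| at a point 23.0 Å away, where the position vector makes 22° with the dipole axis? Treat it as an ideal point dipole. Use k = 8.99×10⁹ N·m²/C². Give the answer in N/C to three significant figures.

At angle θ the dipole field magnitude is E = (kp/r³)·√(1 + 3cos²θ).
kp/r³ = (8.99×10⁹)(3.70×10⁻³¹) / (2.30×10⁻⁹)³ = 2.734×10⁵ N/C.
√(1 + 3cos²22°) = √(1 + 3·0.8597) = √3.5790 ≈ 1.8918.
E ≈ 2.734×10⁵ × 1.892 = 5.172×10⁵ N/C.

E ≈ 5.17×10⁵ N/C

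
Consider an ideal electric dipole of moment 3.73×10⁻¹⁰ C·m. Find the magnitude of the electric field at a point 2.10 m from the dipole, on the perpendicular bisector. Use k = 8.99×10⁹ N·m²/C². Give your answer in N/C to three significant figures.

E ≈ 0.362 N/C

On the perpendicular bisector E = kp/r³ (half the axial value at the same distance).
E = (8.99×10⁹)(3.73×10⁻¹⁰) / (2.10)³ = 0.3621 N/C.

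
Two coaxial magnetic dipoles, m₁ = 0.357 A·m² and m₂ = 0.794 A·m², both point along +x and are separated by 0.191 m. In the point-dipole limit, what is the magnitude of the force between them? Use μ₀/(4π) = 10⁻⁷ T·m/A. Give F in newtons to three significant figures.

F ≈ 1.28×10⁻⁴ N

On-axis B of dipole 1: B = (μ₀/4π)·2m₁/r³. Force on dipole 2: F = m₂·dB/dr.
dB/dr = −(μ₀/4π)·6m₁/r⁴, so |F| = (μ₀/4π)·6m₁m₂/r⁴.
F = 6(10⁻⁷)(0.357)(0.794)/(0.191)⁴ = 1.278×10⁻⁴ N.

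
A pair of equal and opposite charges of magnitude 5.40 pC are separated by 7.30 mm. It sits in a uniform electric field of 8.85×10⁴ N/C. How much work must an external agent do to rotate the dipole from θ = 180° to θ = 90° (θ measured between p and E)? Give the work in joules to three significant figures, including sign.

Dipole moment p = qd = (5.40×10⁻¹² C)(0.00730 m) = 3.942×10⁻¹⁴ C·m.
W_ext = ΔU = U(θ₂) − U(θ₁) = −pE cosθ₂ − (−pE cosθ₁) = pE(cosθ₁ − cosθ₂).
W = (3.942×10⁻¹⁴)(8.85×10⁴)·(cos180° − cos90°) = (3.489×10⁻⁹)·(-1.0000) = -3.489×10⁻⁹ J.

W ≈ -3.49×10⁻⁹ J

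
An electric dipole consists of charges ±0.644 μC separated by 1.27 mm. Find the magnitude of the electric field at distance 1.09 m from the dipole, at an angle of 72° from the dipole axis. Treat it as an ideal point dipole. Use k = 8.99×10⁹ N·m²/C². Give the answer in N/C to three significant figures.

Dipole moment p = qd = (6.44×10⁻⁷ C)(0.00127 m) = 8.179×10⁻¹⁰ C·m.
At angle θ the dipole field magnitude is E = (kp/r³)·√(1 + 3cos²θ).
kp/r³ = (8.99×10⁹)(8.179×10⁻¹⁰) / (1.09)³ = 5.678 N/C.
√(1 + 3cos²72°) = √(1 + 3·0.0955) = √1.2865 ≈ 1.1342.
E ≈ 5.678 × 1.134 = 6.440 N/C.

E ≈ 6.44 N/C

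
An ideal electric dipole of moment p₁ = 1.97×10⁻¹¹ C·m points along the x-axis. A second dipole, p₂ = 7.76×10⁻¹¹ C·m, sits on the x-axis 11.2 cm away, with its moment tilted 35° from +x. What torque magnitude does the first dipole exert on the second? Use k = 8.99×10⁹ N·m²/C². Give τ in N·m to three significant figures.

τ ≈ 1.12×10⁻⁸ N·m

The second dipole sits on the axis of the first, so the field there is axial: E₁ = 2kp₁/r³ along +x.
E₁ = 2(8.99×10⁹)(1.97×10⁻¹¹)/(0.112)³ = 252.1 N/C.
Torque on the second dipole: τ = p₂ E₁ sinθ.
τ = (7.76×10⁻¹¹)(252.1)·sin35° = 1.122×10⁻⁸ N·m.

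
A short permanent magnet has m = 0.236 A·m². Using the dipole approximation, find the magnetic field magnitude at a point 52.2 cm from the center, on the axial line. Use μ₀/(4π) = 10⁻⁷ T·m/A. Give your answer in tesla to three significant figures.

B ≈ 3.32×10⁻⁷ T

On axis B = (μ₀/4π)·2m/r³.
B = 2·(10⁻⁷)·(0.236) / (0.522)³ = 3.318×10⁻⁷ T.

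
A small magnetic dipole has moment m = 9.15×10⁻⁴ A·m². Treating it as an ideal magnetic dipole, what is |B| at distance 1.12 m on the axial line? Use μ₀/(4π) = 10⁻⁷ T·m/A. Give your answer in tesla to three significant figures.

On axis B = (μ₀/4π)·2m/r³.
B = 2·(10⁻⁷)·(9.15×10⁻⁴) / (1.12)³ = 1.303×10⁻¹⁰ T.

B ≈ 1.30×10⁻¹⁰ T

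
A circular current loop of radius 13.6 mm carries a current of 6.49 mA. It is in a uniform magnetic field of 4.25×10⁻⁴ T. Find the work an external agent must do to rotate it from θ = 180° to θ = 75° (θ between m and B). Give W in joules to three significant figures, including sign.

Magnetic moment m = IA = Iπa² = (0.00649)·π·(0.0136)² = 3.771×10⁻⁶ A·m².
W_ext = ΔU = −mB cosθ₂ + mB cosθ₁ = mB(cosθ₁ − cosθ₂).
W = (3.771×10⁻⁶)(4.25×10⁻⁴)·(cos180° − cos75°) = (1.603×10⁻⁹)·(-1.2588) = -2.017×10⁻⁹ J.

W ≈ -2.02×10⁻⁹ J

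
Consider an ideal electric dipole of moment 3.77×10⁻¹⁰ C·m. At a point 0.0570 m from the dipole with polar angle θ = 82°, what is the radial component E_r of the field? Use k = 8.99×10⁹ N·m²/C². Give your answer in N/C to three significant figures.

E_r ≈ 5090 N/C

For a dipole, E_r = (2kp cosθ)/r³.
kp/r³ = (8.99×10⁹)(3.77×10⁻¹⁰)/(0.0570)³ = 1.830×10⁴ N/C.
E_r = 2·1.830×10⁴·cos82° = 5094 N/C.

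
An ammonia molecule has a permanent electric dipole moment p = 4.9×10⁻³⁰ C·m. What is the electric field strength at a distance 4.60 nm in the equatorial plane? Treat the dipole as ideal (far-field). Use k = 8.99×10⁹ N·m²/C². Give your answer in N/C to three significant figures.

E ≈ 4.53×10⁵ N/C

On the perpendicular bisector E = kp/r³ (half the axial value at the same distance).
E = (8.99×10⁹)(4.90×10⁻³⁰) / (4.60×10⁻⁹)³ = 4.526×10⁵ N/C.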